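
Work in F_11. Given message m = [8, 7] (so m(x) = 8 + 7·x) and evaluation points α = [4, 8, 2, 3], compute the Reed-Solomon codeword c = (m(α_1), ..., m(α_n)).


c = [3, 9, 0, 7]

Message polynomial: m(x) = 8 + 7·x (mod 11).
For each evaluation point α_i, compute m(α_i) mod 11:
  α_1 = 4: Horner steps 7 → 3, so m(4) = 3.
  α_2 = 8: Horner steps 7 → 9, so m(8) = 9.
  α_3 = 2: Horner steps 7 → 0, so m(2) = 0.
  α_4 = 3: Horner steps 7 → 7, so m(3) = 7.
Codeword c = [3, 9, 0, 7] ∈ F_11^4.


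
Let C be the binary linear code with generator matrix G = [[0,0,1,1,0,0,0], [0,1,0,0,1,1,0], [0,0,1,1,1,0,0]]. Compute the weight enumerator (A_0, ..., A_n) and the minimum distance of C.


Weight distribution: A_0 = 1, A_1 = 1, A_2 = 2, A_3 = 2, A_4 = 1, A_5 = 1. Minimum distance d = 1.

Enumerate all 2^3 = 8 messages m ∈ F_2^3.
For each, compute codeword c = mG in F_2^7, then tally its weight.
  m = 000 → c = 0000000, weight = 0.
  m = 100 → c = 0011000, weight = 2.
  m = 010 → c = 0100110, weight = 3.
  m = 110 → c = 0111110, weight = 5.
  m = 001 → c = 0011100, weight = 3.
  m = 101 → c = 0000100, weight = 1.
  m = 011 → c = 0111010, weight = 4.
  m = 111 → c = 0100010, weight = 2.
Tally weights:
  weight 0: 1 codewords.
  weight 1: 1 codewords.
  weight 2: 2 codewords.
  weight 3: 2 codewords.
  weight 4: 1 codewords.
  weight 5: 1 codewords.
Minimum distance d = smallest w > 0 with A_w > 0 = 1.
Sanity: Σ A_w = 8 = 2^3 = 8 ✓.


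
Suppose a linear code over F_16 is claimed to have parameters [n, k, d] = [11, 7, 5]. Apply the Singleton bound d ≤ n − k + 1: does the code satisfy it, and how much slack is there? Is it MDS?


Singleton RHS = n − k + 1 = 5, slack = 0, bound satisfied, MDS.

Singleton bound: d ≤ n − k + 1.
Here n = 11, k = 7, so n − k + 1 = 5.
Given d = 5, check d ≤ 5: YES.
Slack = (n − k + 1) − d = 0.
The code is MDS (slack = 0).
Description: the claimed parameters are [11, 7, 5]_16; such a code would be MDS (meets Singleton bound).


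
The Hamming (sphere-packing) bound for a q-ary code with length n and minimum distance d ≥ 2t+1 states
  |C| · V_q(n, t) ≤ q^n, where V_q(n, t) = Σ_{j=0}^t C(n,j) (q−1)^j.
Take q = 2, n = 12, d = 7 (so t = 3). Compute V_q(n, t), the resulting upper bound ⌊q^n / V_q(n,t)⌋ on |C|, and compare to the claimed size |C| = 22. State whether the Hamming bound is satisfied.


V_q(n, t) = 299, q^n = 4096, Hamming bound = 13, |C| = 22 > bound (violated).

Step 1: Compute V_q(n, t) = Σ_{j=0}^3 C(n, j) (q−1)^j.
  j = 0: C(12,0)·(1)^0 = 1·1 = 1.
  j = 1: C(12,1)·(1)^1 = 12·1 = 12.
  j = 2: C(12,2)·(1)^2 = 66·1 = 66.
  j = 3: C(12,3)·(1)^3 = 220·1 = 220.
  V_q(n, t) = 1 + 12 + 66 + 220 = 299.
Step 2: q^n = 2^12 = 4096.
Step 3: Hamming bound ⌊q^n / V_q(n,t)⌋ = ⌊4096/299⌋ = 13.
Step 4: Compare |C| = 22 to 13: violated.
The claimed |C| lies above the Hamming bound, so no 2-ary code of length 12 with d ≥ 7 can have 22 codewords.


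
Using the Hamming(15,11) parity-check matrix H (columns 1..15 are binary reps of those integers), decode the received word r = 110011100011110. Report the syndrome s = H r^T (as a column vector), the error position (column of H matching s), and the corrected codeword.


s = (0, 0, 1, 1)^T, error position = 3, corrected codeword c = 111011100011110

Compute s = H r^T mod 2 one row at a time:
  s_1 = 0 + 0 + 0 + 1 + 1 + 1 + 1 + 0 = 4 ≡ 0 (mod 2).
  s_2 = 0 + 1 + 1 + 1 + 1 + 1 + 1 + 0 = 6 ≡ 0 (mod 2).
  s_3 = 1 + 0 + 1 + 1 + 0 + 1 + 1 + 0 = 5 ≡ 1 (mod 2).
  s_4 = 1 + 0 + 1 + 1 + 0 + 1 + 1 + 0 = 5 ≡ 1 (mod 2).
s = (0, 0, 1, 1)^T — this equals column 3 of H (binary 0011), so error is at position 3.
Correct: flip bit 3 of r = 110011100011110 to get c = 111011100011110.


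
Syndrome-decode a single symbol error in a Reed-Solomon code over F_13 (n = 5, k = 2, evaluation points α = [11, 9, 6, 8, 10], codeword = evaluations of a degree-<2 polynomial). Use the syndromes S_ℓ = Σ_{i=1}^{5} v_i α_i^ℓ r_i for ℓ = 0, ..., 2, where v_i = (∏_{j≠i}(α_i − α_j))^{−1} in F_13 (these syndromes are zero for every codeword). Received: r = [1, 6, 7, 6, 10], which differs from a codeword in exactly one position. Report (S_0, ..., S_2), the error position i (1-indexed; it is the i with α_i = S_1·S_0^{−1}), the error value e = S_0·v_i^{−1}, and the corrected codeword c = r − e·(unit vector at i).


S = (4, 6, 9), error at position 4, error magnitude e = 4, c = [1, 6, 7, 2, 10].

Step 1: column multipliers v_i = (∏_{j≠i}(α_i − α_j))^{−1} mod 13.
  i = 1 (α = 11): (11−9)(11−6)(11−8)(11−10) = 2·5·3·1 = 30 ≡ 4, so v_1 = 4^{−1} = 10 (mod 13).
  i = 2 (α = 9): (9−11)(9−6)(9−8)(9−10) = (−2)·3·1·(−1) = 6 ≡ 6, so v_2 = 6^{−1} = 11 (mod 13).
  i = 3 (α = 6): (6−11)(6−9)(6−8)(6−10) = (−5)·(−3)·(−2)·(−4) = 120 ≡ 3, so v_3 = 3^{−1} = 9 (mod 13).
  i = 4 (α = 8): (8−11)(8−9)(8−6)(8−10) = (−3)·(−1)·2·(−2) = −12 ≡ 1, so v_4 = 1^{−1} = 1 (mod 13).
  i = 5 (α = 10): (10−11)(10−9)(10−6)(10−8) = (−1)·1·4·2 = −8 ≡ 5, so v_5 = 5^{−1} = 8 (mod 13).
  v = [10, 11, 9, 1, 8].
Step 2: syndromes of r = [1, 6, 7, 6, 10] (all sums mod 13).
  S_0 = Σ v_i r_i = 10·1 + 11·6 + 9·7 + 1·6 + 8·10 = 225 ≡ 4.
  S_1 = Σ v_i α_i r_i = 10·11·1 + 11·9·6 + 9·6·7 + 1·8·6 + 8·10·10 = 1930 ≡ 6.
  α_i^2 mod 13 = [4, 3, 10, 12, 9].
  S_2 = Σ v_i α_i^2 r_i = 10·4·1 + 11·3·6 + 9·10·7 + 1·12·6 + 8·9·10 = 1660 ≡ 9.
  S = (4, 6, 9) ≠ 0, so r is not a codeword (an error is present).
Step 3: locate the error. For a single error e at position i, S_ℓ = v_i·e·α_i^ℓ, so α_err = S_1/S_0.
  S_0^{−1} = 4^{−1} = 10 (mod 13), so α_err = 6·10 = 60 ≡ 8 = α_4. Error position i = 4.
  Consistency check: S_2/S_1 = 9·11 = 99 ≡ 8 = α_err ✓ (single-error assumption holds).
Step 4: error magnitude e = S_0/v_4 = S_0·∏_{j≠4}(α_4 − α_j) = 4·1 = 4 ≡ 4 (mod 13).
Step 5: correct position 4: c_4 = r_4 − e = 6 − 4 ≡ 2 (mod 13). Hence c = [1, 6, 7, 2, 10].
  Check: interpolating c through the α_i gives m(x) = 9 + 4·x (degree < 2) with m(α_i) = c_i for every i, so c is indeed a codeword.


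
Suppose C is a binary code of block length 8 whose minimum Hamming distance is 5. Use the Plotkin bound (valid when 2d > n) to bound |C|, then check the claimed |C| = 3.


Plotkin bound M ≤ 4; given |C| = 3 ≤ bound (satisfied).

Check applicability: 2d = 10, n = 8.
2d − n = 2 > 0, so Plotkin applies.
Compute d/(2d−n) = 5/2 ≈ 2.5000.
⌊d/(2d−n)⌋ = 2.
Plotkin bound: M ≤ 2·2 = 4.
Given |C| = 3, check: satisfied.
This |C| is below the Plotkin bound.


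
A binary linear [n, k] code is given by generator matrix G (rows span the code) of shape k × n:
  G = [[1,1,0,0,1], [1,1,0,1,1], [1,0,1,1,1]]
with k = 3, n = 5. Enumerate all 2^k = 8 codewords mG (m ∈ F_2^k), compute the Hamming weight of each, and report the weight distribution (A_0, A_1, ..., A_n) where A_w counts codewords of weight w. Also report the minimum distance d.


Weight distribution: A_0 = 1, A_1 = 1, A_2 = 1, A_3 = 3, A_4 = 2. Minimum distance d = 1.

Enumerate all 2^3 = 8 messages m ∈ F_2^3.
For each, compute codeword c = mG in F_2^5, then tally its weight.
  m = 000 → c = 00000, weight = 0.
  m = 100 → c = 11001, weight = 3.
  m = 010 → c = 11011, weight = 4.
  m = 110 → c = 00010, weight = 1.
  m = 001 → c = 10111, weight = 4.
  m = 101 → c = 01110, weight = 3.
  m = 011 → c = 01100, weight = 2.
  m = 111 → c = 10101, weight = 3.
Tally weights:
  weight 0: 1 codewords.
  weight 1: 1 codewords.
  weight 2: 1 codewords.
  weight 3: 3 codewords.
  weight 4: 2 codewords.
Minimum distance d = smallest w > 0 with A_w > 0 = 1.
Sanity: Σ A_w = 8 = 2^3 = 8 ✓.


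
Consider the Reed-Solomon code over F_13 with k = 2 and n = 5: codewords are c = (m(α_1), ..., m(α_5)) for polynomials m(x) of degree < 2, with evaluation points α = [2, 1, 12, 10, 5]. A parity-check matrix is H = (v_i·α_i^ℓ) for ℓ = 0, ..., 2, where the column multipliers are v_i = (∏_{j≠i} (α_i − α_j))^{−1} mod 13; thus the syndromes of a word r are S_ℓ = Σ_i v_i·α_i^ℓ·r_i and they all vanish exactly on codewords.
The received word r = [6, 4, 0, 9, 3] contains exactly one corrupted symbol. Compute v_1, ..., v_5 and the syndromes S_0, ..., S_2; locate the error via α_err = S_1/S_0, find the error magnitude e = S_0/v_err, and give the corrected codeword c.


S = (1, 5, 12), error at position 5, error magnitude e = 4, c = [6, 4, 0, 9, 12].

Step 1: column multipliers v_i = (∏_{j≠i}(α_i − α_j))^{−1} mod 13.
  i = 1 (α = 2): (2−1)(2−12)(2−10)(2−5) = 1·(−10)·(−8)·(−3) = −240 ≡ 7, so v_1 = 7^{−1} = 2 (mod 13).
  i = 2 (α = 1): (1−2)(1−12)(1−10)(1−5) = (−1)·(−11)·(−9)·(−4) = 396 ≡ 6, so v_2 = 6^{−1} = 11 (mod 13).
  i = 3 (α = 12): (12−2)(12−1)(12−10)(12−5) = 10·11·2·7 = 1540 ≡ 6, so v_3 = 6^{−1} = 11 (mod 13).
  i = 4 (α = 10): (10−2)(10−1)(10−12)(10−5) = 8·9·(−2)·5 = −720 ≡ 8, so v_4 = 8^{−1} = 5 (mod 13).
  i = 5 (α = 5): (5−2)(5−1)(5−12)(5−10) = 3·4·(−7)·(−5) = 420 ≡ 4, so v_5 = 4^{−1} = 10 (mod 13).
  v = [2, 11, 11, 5, 10].
Step 2: syndromes of r = [6, 4, 0, 9, 3] (all sums mod 13).
  S_0 = Σ v_i r_i = 2·6 + 11·4 + 11·0 + 5·9 + 10·3 = 131 ≡ 1.
  S_1 = Σ v_i α_i r_i = 2·2·6 + 11·1·4 + 11·12·0 + 5·10·9 + 10·5·3 = 668 ≡ 5.
  α_i^2 mod 13 = [4, 1, 1, 9, 12].
  S_2 = Σ v_i α_i^2 r_i = 2·4·6 + 11·1·4 + 11·1·0 + 5·9·9 + 10·12·3 = 857 ≡ 12.
  S = (1, 5, 12) ≠ 0, so r is not a codeword (an error is present).
Step 3: locate the error. For a single error e at position i, S_ℓ = v_i·e·α_i^ℓ, so α_err = S_1/S_0.
  S_0^{−1} = 1^{−1} = 1 (mod 13), so α_err = 5·1 = 5 ≡ 5 = α_5. Error position i = 5.
  Consistency check: S_2/S_1 = 12·8 = 96 ≡ 5 = α_err ✓ (single-error assumption holds).
Step 4: error magnitude e = S_0/v_5 = S_0·∏_{j≠5}(α_5 − α_j) = 1·4 = 4 ≡ 4 (mod 13).
Step 5: correct position 5: c_5 = r_5 − e = 3 − 4 ≡ 12 (mod 13). Hence c = [6, 4, 0, 9, 12].
  Check: interpolating c through the α_i gives m(x) = 2 + 2·x (degree < 2) with m(α_i) = c_i for every i, so c is indeed a codeword.


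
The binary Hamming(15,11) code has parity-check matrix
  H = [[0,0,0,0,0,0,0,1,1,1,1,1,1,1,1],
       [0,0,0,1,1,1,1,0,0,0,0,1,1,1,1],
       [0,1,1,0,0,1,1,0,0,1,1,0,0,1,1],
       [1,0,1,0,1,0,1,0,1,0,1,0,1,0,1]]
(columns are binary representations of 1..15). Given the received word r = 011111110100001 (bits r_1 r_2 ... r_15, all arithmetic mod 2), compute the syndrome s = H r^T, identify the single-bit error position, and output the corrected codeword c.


s = (1, 1, 0, 0)^T, error position = 12, corrected codeword c = 011111110101001

Compute s = H r^T mod 2 one row at a time:
  s_1 = 1 + 0 + 1 + 0 + 0 + 0 + 0 + 1 = 3 ≡ 1 (mod 2).
  s_2 = 1 + 1 + 1 + 1 + 0 + 0 + 0 + 1 = 5 ≡ 1 (mod 2).
  s_3 = 1 + 1 + 1 + 1 + 1 + 0 + 0 + 1 = 6 ≡ 0 (mod 2).
  s_4 = 0 + 1 + 1 + 1 + 0 + 0 + 0 + 1 = 4 ≡ 0 (mod 2).
s = (1, 1, 0, 0)^T — this equals column 12 of H (binary 1100), so error is at position 12.
Correct: flip bit 12 of r = 011111110100001 to get c = 011111110101001.


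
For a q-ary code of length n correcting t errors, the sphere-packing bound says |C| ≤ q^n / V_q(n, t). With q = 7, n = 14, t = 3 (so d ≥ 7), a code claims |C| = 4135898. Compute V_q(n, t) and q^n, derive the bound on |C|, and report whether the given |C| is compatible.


V_q(n, t) = 81985, q^n = 678223072849, Hamming bound = 8272526, |C| = 4135898 ≤ bound (satisfied).

Step 1: Compute V_q(n, t) = Σ_{j=0}^3 C(n, j) (q−1)^j.
  j = 0: C(14,0)·(6)^0 = 1·1 = 1.
  j = 1: C(14,1)·(6)^1 = 14·6 = 84.
  j = 2: C(14,2)·(6)^2 = 91·36 = 3276.
  j = 3: C(14,3)·(6)^3 = 364·216 = 78624.
  V_q(n, t) = 1 + 84 + 3276 + 78624 = 81985.
Step 2: q^n = 7^14 = 678223072849.
Step 3: Hamming bound ⌊q^n / V_q(n,t)⌋ = ⌊678223072849/81985⌋ = 8272526.
Step 4: Compare |C| = 4135898 to 8272526: satisfied.
The claimed |C| lies below the Hamming bound.


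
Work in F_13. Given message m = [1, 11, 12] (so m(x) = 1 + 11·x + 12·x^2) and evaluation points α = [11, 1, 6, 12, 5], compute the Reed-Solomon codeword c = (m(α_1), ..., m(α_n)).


c = [1, 11, 5, 2, 5]

Message polynomial: m(x) = 1 + 11·x + 12·x^2 (mod 13).
For each evaluation point α_i, compute m(α_i) mod 13:
  α_1 = 11: Horner steps 12 → 0 → 1, so m(11) = 1.
  α_2 = 1: Horner steps 12 → 10 → 11, so m(1) = 11.
  α_3 = 6: Horner steps 12 → 5 → 5, so m(6) = 5.
  α_4 = 12: Horner steps 12 → 12 → 2, so m(12) = 2.
  α_5 = 5: Horner steps 12 → 6 → 5, so m(5) = 5.
Codeword c = [1, 11, 5, 2, 5] ∈ F_13^5.


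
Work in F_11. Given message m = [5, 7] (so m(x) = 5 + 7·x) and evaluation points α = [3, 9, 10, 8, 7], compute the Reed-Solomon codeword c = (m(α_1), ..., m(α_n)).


c = [4, 2, 9, 6, 10]

Message polynomial: m(x) = 5 + 7·x (mod 11).
For each evaluation point α_i, compute m(α_i) mod 11:
  α_1 = 3: Horner steps 7 → 4, so m(3) = 4.
  α_2 = 9: Horner steps 7 → 2, so m(9) = 2.
  α_3 = 10: Horner steps 7 → 9, so m(10) = 9.
  α_4 = 8: Horner steps 7 → 6, so m(8) = 6.
  α_5 = 7: Horner steps 7 → 10, so m(7) = 10.
Codeword c = [4, 2, 9, 6, 10] ∈ F_11^5.


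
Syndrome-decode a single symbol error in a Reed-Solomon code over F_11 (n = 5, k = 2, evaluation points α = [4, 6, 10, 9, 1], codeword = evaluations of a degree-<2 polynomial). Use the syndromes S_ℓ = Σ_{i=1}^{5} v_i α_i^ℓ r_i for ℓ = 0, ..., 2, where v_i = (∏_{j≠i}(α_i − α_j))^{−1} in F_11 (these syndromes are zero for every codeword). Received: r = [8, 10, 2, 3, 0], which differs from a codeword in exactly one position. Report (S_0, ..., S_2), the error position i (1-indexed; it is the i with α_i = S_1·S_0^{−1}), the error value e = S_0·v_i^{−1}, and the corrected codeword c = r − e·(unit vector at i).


S = (7, 9, 10), error at position 2, error magnitude e = 4, c = [8, 6, 2, 3, 0].

Step 1: column multipliers v_i = (∏_{j≠i}(α_i − α_j))^{−1} mod 11.
  i = 1 (α = 4): (4−6)(4−10)(4−9)(4−1) = (−2)·(−6)·(−5)·3 = −180 ≡ 7, so v_1 = 7^{−1} = 8 (mod 11).
  i = 2 (α = 6): (6−4)(6−10)(6−9)(6−1) = 2·(−4)·(−3)·5 = 120 ≡ 10, so v_2 = 10^{−1} = 10 (mod 11).
  i = 3 (α = 10): (10−4)(10−6)(10−9)(10−1) = 6·4·1·9 = 216 ≡ 7, so v_3 = 7^{−1} = 8 (mod 11).
  i = 4 (α = 9): (9−4)(9−6)(9−10)(9−1) = 5·3·(−1)·8 = −120 ≡ 1, so v_4 = 1^{−1} = 1 (mod 11).
  i = 5 (α = 1): (1−4)(1−6)(1−10)(1−9) = (−3)·(−5)·(−9)·(−8) = 1080 ≡ 2, so v_5 = 2^{−1} = 6 (mod 11).
  v = [8, 10, 8, 1, 6].
Step 2: syndromes of r = [8, 10, 2, 3, 0] (all sums mod 11).
  S_0 = Σ v_i r_i = 8·8 + 10·10 + 8·2 + 1·3 + 6·0 = 183 ≡ 7.
  S_1 = Σ v_i α_i r_i = 8·4·8 + 10·6·10 + 8·10·2 + 1·9·3 + 6·1·0 = 1043 ≡ 9.
  α_i^2 mod 11 = [5, 3, 1, 4, 1].
  S_2 = Σ v_i α_i^2 r_i = 8·5·8 + 10·3·10 + 8·1·2 + 1·4·3 + 6·1·0 = 648 ≡ 10.
  S = (7, 9, 10) ≠ 0, so r is not a codeword (an error is present).
Step 3: locate the error. For a single error e at position i, S_ℓ = v_i·e·α_i^ℓ, so α_err = S_1/S_0.
  S_0^{−1} = 7^{−1} = 8 (mod 11), so α_err = 9·8 = 72 ≡ 6 = α_2. Error position i = 2.
  Consistency check: S_2/S_1 = 10·5 = 50 ≡ 6 = α_err ✓ (single-error assumption holds).
Step 4: error magnitude e = S_0/v_2 = S_0·∏_{j≠2}(α_2 − α_j) = 7·10 = 70 ≡ 4 (mod 11).
Step 5: correct position 2: c_2 = r_2 − e = 10 − 4 ≡ 6 (mod 11). Hence c = [8, 6, 2, 3, 0].
  Check: interpolating c through the α_i gives m(x) = 1 + 10·x (degree < 2) with m(α_i) = c_i for every i, so c is indeed a codeword.


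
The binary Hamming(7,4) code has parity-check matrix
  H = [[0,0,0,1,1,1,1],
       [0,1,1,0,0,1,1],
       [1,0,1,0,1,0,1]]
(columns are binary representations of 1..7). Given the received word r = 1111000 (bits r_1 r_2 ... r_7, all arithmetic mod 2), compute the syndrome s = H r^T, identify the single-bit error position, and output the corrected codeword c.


s = (1, 0, 0)^T, error position = 4, corrected codeword c = 1110000

Compute s = H r^T mod 2 one row at a time:
  s_1 = 1 + 0 + 0 + 0 = 1 ≡ 1 (mod 2).
  s_2 = 1 + 1 + 0 + 0 = 2 ≡ 0 (mod 2).
  s_3 = 1 + 1 + 0 + 0 = 2 ≡ 0 (mod 2).
s = (1, 0, 0)^T — this equals column 4 of H (binary 100), so error is at position 4.
Correct: flip bit 4 of r = 1111000 to get c = 1110000.


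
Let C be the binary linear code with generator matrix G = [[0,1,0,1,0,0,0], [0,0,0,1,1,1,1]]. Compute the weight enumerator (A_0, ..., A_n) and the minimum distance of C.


Weight distribution: A_0 = 1, A_2 = 1, A_4 = 2. Minimum distance d = 2.

Enumerate all 2^2 = 4 messages m ∈ F_2^2.
For each, compute codeword c = mG in F_2^7, then tally its weight.
  m = 00 → c = 0000000, weight = 0.
  m = 10 → c = 0101000, weight = 2.
  m = 01 → c = 0001111, weight = 4.
  m = 11 → c = 0100111, weight = 4.
Tally weights:
  weight 0: 1 codewords.
  weight 2: 1 codewords.
  weight 4: 2 codewords.
Minimum distance d = smallest w > 0 with A_w > 0 = 2.
Sanity: Σ A_w = 4 = 2^2 = 4 ✓.


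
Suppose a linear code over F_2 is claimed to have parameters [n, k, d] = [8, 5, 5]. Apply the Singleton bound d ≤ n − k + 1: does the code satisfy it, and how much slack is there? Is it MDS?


Singleton RHS = n − k + 1 = 4, slack = -1, bound violated (no such code; not MDS).

Singleton bound: d ≤ n − k + 1.
Here n = 8, k = 5, so n − k + 1 = 4.
Given d = 5, check d ≤ 4: NO.
Slack = (n − k + 1) − d = -1.
The slack is negative: d = 5 exceeds n − k + 1 = 4 by 1, so the Singleton bound is violated and no linear [8, 5, 5]_2 code can exist. In particular it is not MDS (MDS requires d = n − k + 1 exactly).
Description: the claimed parameters are [8, 5, 5]_2; such a code would be impossible (violates the Singleton bound).


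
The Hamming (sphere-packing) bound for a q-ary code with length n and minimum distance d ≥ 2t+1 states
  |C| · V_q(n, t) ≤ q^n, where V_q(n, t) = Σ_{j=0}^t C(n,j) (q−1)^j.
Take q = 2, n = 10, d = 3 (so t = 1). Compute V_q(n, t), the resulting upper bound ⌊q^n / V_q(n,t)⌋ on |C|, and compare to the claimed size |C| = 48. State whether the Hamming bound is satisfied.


V_q(n, t) = 11, q^n = 1024, Hamming bound = 93, |C| = 48 ≤ bound (satisfied).

Step 1: Compute V_q(n, t) = Σ_{j=0}^1 C(n, j) (q−1)^j.
  j = 0: C(10,0)·(1)^0 = 1·1 = 1.
  j = 1: C(10,1)·(1)^1 = 10·1 = 10.
  V_q(n, t) = 1 + 10 = 11.
Step 2: q^n = 2^10 = 1024.
Step 3: Hamming bound ⌊q^n / V_q(n,t)⌋ = ⌊1024/11⌋ = 93.
Step 4: Compare |C| = 48 to 93: satisfied.
The claimed |C| lies below the Hamming bound.


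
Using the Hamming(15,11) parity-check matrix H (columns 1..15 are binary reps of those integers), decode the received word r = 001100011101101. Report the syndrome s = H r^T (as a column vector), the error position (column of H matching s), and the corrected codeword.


s = (0, 0, 1, 0)^T, error position = 2, corrected codeword c = 011100011101101

Compute s = H r^T mod 2 one row at a time:
  s_1 = 1 + 1 + 1 + 0 + 1 + 1 + 0 + 1 = 6 ≡ 0 (mod 2).
  s_2 = 1 + 0 + 0 + 0 + 1 + 1 + 0 + 1 = 4 ≡ 0 (mod 2).
  s_3 = 0 + 1 + 0 + 0 + 1 + 0 + 0 + 1 = 3 ≡ 1 (mod 2).
  s_4 = 0 + 1 + 0 + 0 + 1 + 0 + 1 + 1 = 4 ≡ 0 (mod 2).
s = (0, 0, 1, 0)^T — this equals column 2 of H (binary 0010), so error is at position 2.
Correct: flip bit 2 of r = 001100011101101 to get c = 011100011101101.


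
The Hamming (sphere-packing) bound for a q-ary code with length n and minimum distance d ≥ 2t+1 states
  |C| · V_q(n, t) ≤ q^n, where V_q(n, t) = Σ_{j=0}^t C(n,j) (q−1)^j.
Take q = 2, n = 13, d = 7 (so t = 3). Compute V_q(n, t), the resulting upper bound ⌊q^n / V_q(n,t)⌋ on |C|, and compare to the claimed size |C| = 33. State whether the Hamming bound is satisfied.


V_q(n, t) = 378, q^n = 8192, Hamming bound = 21, |C| = 33 > bound (violated).

Step 1: Compute V_q(n, t) = Σ_{j=0}^3 C(n, j) (q−1)^j.
  j = 0: C(13,0)·(1)^0 = 1·1 = 1.
  j = 1: C(13,1)·(1)^1 = 13·1 = 13.
  j = 2: C(13,2)·(1)^2 = 78·1 = 78.
  j = 3: C(13,3)·(1)^3 = 286·1 = 286.
  V_q(n, t) = 1 + 13 + 78 + 286 = 378.
Step 2: q^n = 2^13 = 8192.
Step 3: Hamming bound ⌊q^n / V_q(n,t)⌋ = ⌊8192/378⌋ = 21.
Step 4: Compare |C| = 33 to 21: violated.
The claimed |C| lies above the Hamming bound, so no 2-ary code of length 13 with d ≥ 7 can have 33 codewords.


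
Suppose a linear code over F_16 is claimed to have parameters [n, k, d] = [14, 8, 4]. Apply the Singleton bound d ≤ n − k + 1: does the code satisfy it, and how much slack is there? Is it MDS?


Singleton RHS = n − k + 1 = 7, slack = 3, bound satisfied, not MDS.

Singleton bound: d ≤ n − k + 1.
Here n = 14, k = 8, so n − k + 1 = 7.
Given d = 4, check d ≤ 7: YES.
Slack = (n − k + 1) − d = 3.
The code is NOT MDS (slack = 3 > 0).
Description: the claimed parameters are [14, 8, 4]_16; such a code would be non-MDS.


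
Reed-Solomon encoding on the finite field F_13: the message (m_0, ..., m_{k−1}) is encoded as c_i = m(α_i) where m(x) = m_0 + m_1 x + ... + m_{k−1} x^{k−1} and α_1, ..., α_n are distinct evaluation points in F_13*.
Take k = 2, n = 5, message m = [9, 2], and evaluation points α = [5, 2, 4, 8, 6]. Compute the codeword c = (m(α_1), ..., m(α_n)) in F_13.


c = [6, 0, 4, 12, 8]

Message polynomial: m(x) = 9 + 2·x (mod 13).
For each evaluation point α_i, compute m(α_i) mod 13:
  α_1 = 5: Horner steps 2 → 6, so m(5) = 6.
  α_2 = 2: Horner steps 2 → 0, so m(2) = 0.
  α_3 = 4: Horner steps 2 → 4, so m(4) = 4.
  α_4 = 8: Horner steps 2 → 12, so m(8) = 12.
  α_5 = 6: Horner steps 2 → 8, so m(6) = 8.
Codeword c = [6, 0, 4, 12, 8] ∈ F_13^5.


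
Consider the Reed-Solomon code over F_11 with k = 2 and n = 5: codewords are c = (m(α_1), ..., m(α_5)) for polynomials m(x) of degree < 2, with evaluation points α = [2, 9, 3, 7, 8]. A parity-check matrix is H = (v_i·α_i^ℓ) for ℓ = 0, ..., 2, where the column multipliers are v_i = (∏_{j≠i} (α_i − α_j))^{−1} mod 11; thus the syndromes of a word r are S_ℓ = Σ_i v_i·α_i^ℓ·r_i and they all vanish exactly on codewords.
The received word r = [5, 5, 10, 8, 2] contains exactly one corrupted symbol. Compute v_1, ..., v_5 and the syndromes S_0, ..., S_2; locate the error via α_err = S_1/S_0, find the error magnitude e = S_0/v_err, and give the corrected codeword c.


S = (6, 10, 2), error at position 2, error magnitude e = 9, c = [5, 7, 10, 8, 2].

Step 1: column multipliers v_i = (∏_{j≠i}(α_i − α_j))^{−1} mod 11.
  i = 1 (α = 2): (2−9)(2−3)(2−7)(2−8) = (−7)·(−1)·(−5)·(−6) = 210 ≡ 1, so v_1 = 1^{−1} = 1 (mod 11).
  i = 2 (α = 9): (9−2)(9−3)(9−7)(9−8) = 7·6·2·1 = 84 ≡ 7, so v_2 = 7^{−1} = 8 (mod 11).
  i = 3 (α = 3): (3−2)(3−9)(3−7)(3−8) = 1·(−6)·(−4)·(−5) = −120 ≡ 1, so v_3 = 1^{−1} = 1 (mod 11).
  i = 4 (α = 7): (7−2)(7−9)(7−3)(7−8) = 5·(−2)·4·(−1) = 40 ≡ 7, so v_4 = 7^{−1} = 8 (mod 11).
  i = 5 (α = 8): (8−2)(8−9)(8−3)(8−7) = 6·(−1)·5·1 = −30 ≡ 3, so v_5 = 3^{−1} = 4 (mod 11).
  v = [1, 8, 1, 8, 4].
Step 2: syndromes of r = [5, 5, 10, 8, 2] (all sums mod 11).
  S_0 = Σ v_i r_i = 1·5 + 8·5 + 1·10 + 8·8 + 4·2 = 127 ≡ 6.
  S_1 = Σ v_i α_i r_i = 1·2·5 + 8·9·5 + 1·3·10 + 8·7·8 + 4·8·2 = 912 ≡ 10.
  α_i^2 mod 11 = [4, 4, 9, 5, 9].
  S_2 = Σ v_i α_i^2 r_i = 1·4·5 + 8·4·5 + 1·9·10 + 8·5·8 + 4·9·2 = 662 ≡ 2.
  S = (6, 10, 2) ≠ 0, so r is not a codeword (an error is present).
Step 3: locate the error. For a single error e at position i, S_ℓ = v_i·e·α_i^ℓ, so α_err = S_1/S_0.
  S_0^{−1} = 6^{−1} = 2 (mod 11), so α_err = 10·2 = 20 ≡ 9 = α_2. Error position i = 2.
  Consistency check: S_2/S_1 = 2·10 = 20 ≡ 9 = α_err ✓ (single-error assumption holds).
Step 4: error magnitude e = S_0/v_2 = S_0·∏_{j≠2}(α_2 − α_j) = 6·7 = 42 ≡ 9 (mod 11).
Step 5: correct position 2: c_2 = r_2 − e = 5 − 9 ≡ 7 (mod 11). Hence c = [5, 7, 10, 8, 2].
  Check: interpolating c through the α_i gives m(x) = 6 + 5·x (degree < 2) with m(α_i) = c_i for every i, so c is indeed a codeword.


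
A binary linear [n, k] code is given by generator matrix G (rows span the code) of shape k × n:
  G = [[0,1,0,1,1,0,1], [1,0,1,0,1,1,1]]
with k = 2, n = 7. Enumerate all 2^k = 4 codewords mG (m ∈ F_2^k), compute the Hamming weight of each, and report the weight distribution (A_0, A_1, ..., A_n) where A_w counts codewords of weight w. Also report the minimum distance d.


Weight distribution: A_0 = 1, A_4 = 1, A_5 = 2. Minimum distance d = 4.

Enumerate all 2^2 = 4 messages m ∈ F_2^2.
For each, compute codeword c = mG in F_2^7, then tally its weight.
  m = 00 → c = 0000000, weight = 0.
  m = 10 → c = 0101101, weight = 4.
  m = 01 → c = 1010111, weight = 5.
  m = 11 → c = 1111010, weight = 5.
Tally weights:
  weight 0: 1 codewords.
  weight 4: 1 codewords.
  weight 5: 2 codewords.
Minimum distance d = smallest w > 0 with A_w > 0 = 4.
Sanity: Σ A_w = 4 = 2^2 = 4 ✓.


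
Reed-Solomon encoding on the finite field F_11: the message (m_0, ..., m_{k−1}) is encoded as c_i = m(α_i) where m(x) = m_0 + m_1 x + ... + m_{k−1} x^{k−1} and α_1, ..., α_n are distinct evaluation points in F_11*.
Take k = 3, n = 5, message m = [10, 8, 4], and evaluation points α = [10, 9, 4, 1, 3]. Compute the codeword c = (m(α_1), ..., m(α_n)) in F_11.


c = [6, 10, 7, 0, 4]

Message polynomial: m(x) = 10 + 8·x + 4·x^2 (mod 11).
For each evaluation point α_i, compute m(α_i) mod 11:
  α_1 = 10: Horner steps 4 → 4 → 6, so m(10) = 6.
  α_2 = 9: Horner steps 4 → 0 → 10, so m(9) = 10.
  α_3 = 4: Horner steps 4 → 2 → 7, so m(4) = 7.
  α_4 = 1: Horner steps 4 → 1 → 0, so m(1) = 0.
  α_5 = 3: Horner steps 4 → 9 → 4, so m(3) = 4.
Codeword c = [6, 10, 7, 0, 4] ∈ F_11^5.


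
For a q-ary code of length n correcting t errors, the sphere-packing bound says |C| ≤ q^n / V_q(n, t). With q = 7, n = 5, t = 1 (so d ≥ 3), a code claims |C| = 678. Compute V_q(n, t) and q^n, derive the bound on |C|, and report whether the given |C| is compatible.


V_q(n, t) = 31, q^n = 16807, Hamming bound = 542, |C| = 678 > bound (violated).

Step 1: Compute V_q(n, t) = Σ_{j=0}^1 C(n, j) (q−1)^j.
  j = 0: C(5,0)·(6)^0 = 1·1 = 1.
  j = 1: C(5,1)·(6)^1 = 5·6 = 30.
  V_q(n, t) = 1 + 30 = 31.
Step 2: q^n = 7^5 = 16807.
Step 3: Hamming bound ⌊q^n / V_q(n,t)⌋ = ⌊16807/31⌋ = 542.
Step 4: Compare |C| = 678 to 542: violated.
The claimed |C| lies above the Hamming bound, so no 7-ary code of length 5 with d ≥ 3 can have 678 codewords.


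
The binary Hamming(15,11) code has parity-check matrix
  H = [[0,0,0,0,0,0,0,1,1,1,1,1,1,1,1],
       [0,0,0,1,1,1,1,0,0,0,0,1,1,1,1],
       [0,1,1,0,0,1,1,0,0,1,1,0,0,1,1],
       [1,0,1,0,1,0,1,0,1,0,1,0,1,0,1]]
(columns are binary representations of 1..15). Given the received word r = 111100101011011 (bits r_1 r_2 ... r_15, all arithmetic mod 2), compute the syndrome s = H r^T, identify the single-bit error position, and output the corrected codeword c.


s = (1, 1, 0, 0)^T, error position = 12, corrected codeword c = 111100101010011

Compute s = H r^T mod 2 one row at a time:
  s_1 = 0 + 1 + 0 + 1 + 1 + 0 + 1 + 1 = 5 ≡ 1 (mod 2).
  s_2 = 1 + 0 + 0 + 1 + 1 + 0 + 1 + 1 = 5 ≡ 1 (mod 2).
  s_3 = 1 + 1 + 0 + 1 + 0 + 1 + 1 + 1 = 6 ≡ 0 (mod 2).
  s_4 = 1 + 1 + 0 + 1 + 1 + 1 + 0 + 1 = 6 ≡ 0 (mod 2).
s = (1, 1, 0, 0)^T — this equals column 12 of H (binary 1100), so error is at position 12.
Correct: flip bit 12 of r = 111100101011011 to get c = 111100101010011.


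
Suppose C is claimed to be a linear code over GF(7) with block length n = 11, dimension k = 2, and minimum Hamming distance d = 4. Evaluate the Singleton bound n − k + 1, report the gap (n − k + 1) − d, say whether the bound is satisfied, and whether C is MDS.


Singleton RHS = n − k + 1 = 10, slack = 6, bound satisfied, not MDS.

Singleton bound: d ≤ n − k + 1.
Here n = 11, k = 2, so n − k + 1 = 10.
Given d = 4, check d ≤ 10: YES.
Slack = (n − k + 1) − d = 6.
The code is NOT MDS (slack = 6 > 0).
Description: the claimed parameters are [11, 2, 4]_7; such a code would be non-MDS.


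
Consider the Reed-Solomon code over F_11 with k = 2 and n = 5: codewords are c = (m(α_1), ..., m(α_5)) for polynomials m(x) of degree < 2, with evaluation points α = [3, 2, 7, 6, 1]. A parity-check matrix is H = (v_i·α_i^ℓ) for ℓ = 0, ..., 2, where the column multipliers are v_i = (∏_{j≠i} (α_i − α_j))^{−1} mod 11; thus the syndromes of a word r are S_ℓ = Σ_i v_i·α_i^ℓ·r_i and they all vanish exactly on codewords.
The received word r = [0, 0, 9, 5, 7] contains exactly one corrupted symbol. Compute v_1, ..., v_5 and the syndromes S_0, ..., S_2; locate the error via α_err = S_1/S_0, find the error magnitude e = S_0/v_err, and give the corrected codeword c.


S = (9, 5, 4), error at position 1, error magnitude e = 7, c = [4, 0, 9, 5, 7].

Step 1: column multipliers v_i = (∏_{j≠i}(α_i − α_j))^{−1} mod 11.
  i = 1 (α = 3): (3−2)(3−7)(3−6)(3−1) = 1·(−4)·(−3)·2 = 24 ≡ 2, so v_1 = 2^{−1} = 6 (mod 11).
  i = 2 (α = 2): (2−3)(2−7)(2−6)(2−1) = (−1)·(−5)·(−4)·1 = −20 ≡ 2, so v_2 = 2^{−1} = 6 (mod 11).
  i = 3 (α = 7): (7−3)(7−2)(7−6)(7−1) = 4·5·1·6 = 120 ≡ 10, so v_3 = 10^{−1} = 10 (mod 11).
  i = 4 (α = 6): (6−3)(6−2)(6−7)(6−1) = 3·4·(−1)·5 = −60 ≡ 6, so v_4 = 6^{−1} = 2 (mod 11).
  i = 5 (α = 1): (1−3)(1−2)(1−7)(1−6) = (−2)·(−1)·(−6)·(−5) = 60 ≡ 5, so v_5 = 5^{−1} = 9 (mod 11).
  v = [6, 6, 10, 2, 9].
Step 2: syndromes of r = [0, 0, 9, 5, 7] (all sums mod 11).
  S_0 = Σ v_i r_i = 6·0 + 6·0 + 10·9 + 2·5 + 9·7 = 163 ≡ 9.
  S_1 = Σ v_i α_i r_i = 6·3·0 + 6·2·0 + 10·7·9 + 2·6·5 + 9·1·7 = 753 ≡ 5.
  α_i^2 mod 11 = [9, 4, 5, 3, 1].
  S_2 = Σ v_i α_i^2 r_i = 6·9·0 + 6·4·0 + 10·5·9 + 2·3·5 + 9·1·7 = 543 ≡ 4.
  S = (9, 5, 4) ≠ 0, so r is not a codeword (an error is present).
Step 3: locate the error. For a single error e at position i, S_ℓ = v_i·e·α_i^ℓ, so α_err = S_1/S_0.
  S_0^{−1} = 9^{−1} = 5 (mod 11), so α_err = 5·5 = 25 ≡ 3 = α_1. Error position i = 1.
  Consistency check: S_2/S_1 = 4·9 = 36 ≡ 3 = α_err ✓ (single-error assumption holds).
Step 4: error magnitude e = S_0/v_1 = S_0·∏_{j≠1}(α_1 − α_j) = 9·2 = 18 ≡ 7 (mod 11).
Step 5: correct position 1: c_1 = r_1 − e = 0 − 7 ≡ 4 (mod 11). Hence c = [4, 0, 9, 5, 7].
  Check: interpolating c through the α_i gives m(x) = 3 + 4·x (degree < 2) with m(α_i) = c_i for every i, so c is indeed a codeword.


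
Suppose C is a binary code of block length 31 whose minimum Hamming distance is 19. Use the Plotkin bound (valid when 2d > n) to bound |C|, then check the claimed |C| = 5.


Plotkin bound M ≤ 4; given |C| = 5 > bound (violated).

Check applicability: 2d = 38, n = 31.
2d − n = 7 > 0, so Plotkin applies.
Compute d/(2d−n) = 19/7 ≈ 2.7143.
⌊d/(2d−n)⌋ = 2.
Plotkin bound: M ≤ 2·2 = 4.
Given |C| = 5, check: VIOLATED.
This |C| is above the Plotkin bound, so no binary code with n = 31, d = 19 and 5 codewords exists.


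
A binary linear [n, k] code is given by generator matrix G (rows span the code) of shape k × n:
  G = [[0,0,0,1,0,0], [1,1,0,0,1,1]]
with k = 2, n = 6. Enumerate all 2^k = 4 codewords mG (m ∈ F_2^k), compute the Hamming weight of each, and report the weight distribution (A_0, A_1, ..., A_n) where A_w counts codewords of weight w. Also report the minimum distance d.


Weight distribution: A_0 = 1, A_1 = 1, A_4 = 1, A_5 = 1. Minimum distance d = 1.

Enumerate all 2^2 = 4 messages m ∈ F_2^2.
For each, compute codeword c = mG in F_2^6, then tally its weight.
  m = 00 → c = 000000, weight = 0.
  m = 10 → c = 000100, weight = 1.
  m = 01 → c = 110011, weight = 4.
  m = 11 → c = 110111, weight = 5.
Tally weights:
  weight 0: 1 codewords.
  weight 1: 1 codewords.
  weight 4: 1 codewords.
  weight 5: 1 codewords.
Minimum distance d = smallest w > 0 with A_w > 0 = 1.
Sanity: Σ A_w = 4 = 2^2 = 4 ✓.


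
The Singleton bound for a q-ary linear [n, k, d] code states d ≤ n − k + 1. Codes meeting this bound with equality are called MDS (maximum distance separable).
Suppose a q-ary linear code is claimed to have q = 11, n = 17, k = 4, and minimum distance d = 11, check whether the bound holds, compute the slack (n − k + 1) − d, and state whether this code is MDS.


Singleton RHS = n − k + 1 = 14, slack = 3, bound satisfied, not MDS.

Singleton bound: d ≤ n − k + 1.
Here n = 17, k = 4, so n − k + 1 = 14.
Given d = 11, check d ≤ 14: YES.
Slack = (n − k + 1) − d = 3.
The code is NOT MDS (slack = 3 > 0).
Description: the claimed parameters are [17, 4, 11]_11; such a code would be non-MDS.


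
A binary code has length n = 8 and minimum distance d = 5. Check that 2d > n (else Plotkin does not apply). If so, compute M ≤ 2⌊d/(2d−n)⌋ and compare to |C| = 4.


Plotkin bound M ≤ 4; given |C| = 4 ≤ bound (satisfied).

Check applicability: 2d = 10, n = 8.
2d − n = 2 > 0, so Plotkin applies.
Compute d/(2d−n) = 5/2 ≈ 2.5000.
⌊d/(2d−n)⌋ = 2.
Plotkin bound: M ≤ 2·2 = 4.
Given |C| = 4, check: satisfied.
This |C| is at the Plotkin bound.


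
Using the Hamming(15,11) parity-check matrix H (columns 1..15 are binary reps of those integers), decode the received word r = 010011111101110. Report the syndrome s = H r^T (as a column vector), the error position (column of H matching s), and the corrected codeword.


s = (0, 0, 1, 0)^T, error position = 2, corrected codeword c = 000011111101110

Compute s = H r^T mod 2 one row at a time:
  s_1 = 1 + 1 + 1 + 0 + 1 + 1 + 1 + 0 = 6 ≡ 0 (mod 2).
  s_2 = 0 + 1 + 1 + 1 + 1 + 1 + 1 + 0 = 6 ≡ 0 (mod 2).
  s_3 = 1 + 0 + 1 + 1 + 1 + 0 + 1 + 0 = 5 ≡ 1 (mod 2).
  s_4 = 0 + 0 + 1 + 1 + 1 + 0 + 1 + 0 = 4 ≡ 0 (mod 2).
s = (0, 0, 1, 0)^T — this equals column 2 of H (binary 0010), so error is at position 2.
Correct: flip bit 2 of r = 010011111101110 to get c = 000011111101110.


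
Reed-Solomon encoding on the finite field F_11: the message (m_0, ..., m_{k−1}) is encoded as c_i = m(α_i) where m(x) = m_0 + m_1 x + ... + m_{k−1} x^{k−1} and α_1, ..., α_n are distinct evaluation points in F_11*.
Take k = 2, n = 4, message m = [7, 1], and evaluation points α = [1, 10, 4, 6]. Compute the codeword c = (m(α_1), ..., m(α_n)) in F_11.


c = [8, 6, 0, 2]

Message polynomial: m(x) = 7 + 1·x (mod 11).
For each evaluation point α_i, compute m(α_i) mod 11:
  α_1 = 1: Horner steps 1 → 8, so m(1) = 8.
  α_2 = 10: Horner steps 1 → 6, so m(10) = 6.
  α_3 = 4: Horner steps 1 → 0, so m(4) = 0.
  α_4 = 6: Horner steps 1 → 2, so m(6) = 2.
Codeword c = [8, 6, 0, 2] ∈ F_11^4.


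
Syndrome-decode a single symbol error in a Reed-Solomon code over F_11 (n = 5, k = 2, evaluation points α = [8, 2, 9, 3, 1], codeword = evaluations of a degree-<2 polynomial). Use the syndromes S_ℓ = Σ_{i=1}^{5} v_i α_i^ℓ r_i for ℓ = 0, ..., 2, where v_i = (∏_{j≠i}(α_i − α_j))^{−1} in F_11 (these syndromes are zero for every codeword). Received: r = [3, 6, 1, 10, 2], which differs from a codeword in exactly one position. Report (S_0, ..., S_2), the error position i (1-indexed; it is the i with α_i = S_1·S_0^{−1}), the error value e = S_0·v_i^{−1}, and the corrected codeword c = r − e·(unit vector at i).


S = (5, 7, 1), error at position 1, error magnitude e = 6, c = [8, 6, 1, 10, 2].

Step 1: column multipliers v_i = (∏_{j≠i}(α_i − α_j))^{−1} mod 11.
  i = 1 (α = 8): (8−2)(8−9)(8−3)(8−1) = 6·(−1)·5·7 = −210 ≡ 10, so v_1 = 10^{−1} = 10 (mod 11).
  i = 2 (α = 2): (2−8)(2−9)(2−3)(2−1) = (−6)·(−7)·(−1)·1 = −42 ≡ 2, so v_2 = 2^{−1} = 6 (mod 11).
  i = 3 (α = 9): (9−8)(9−2)(9−3)(9−1) = 1·7·6·8 = 336 ≡ 6, so v_3 = 6^{−1} = 2 (mod 11).
  i = 4 (α = 3): (3−8)(3−2)(3−9)(3−1) = (−5)·1·(−6)·2 = 60 ≡ 5, so v_4 = 5^{−1} = 9 (mod 11).
  i = 5 (α = 1): (1−8)(1−2)(1−9)(1−3) = (−7)·(−1)·(−8)·(−2) = 112 ≡ 2, so v_5 = 2^{−1} = 6 (mod 11).
  v = [10, 6, 2, 9, 6].
Step 2: syndromes of r = [3, 6, 1, 10, 2] (all sums mod 11).
  S_0 = Σ v_i r_i = 10·3 + 6·6 + 2·1 + 9·10 + 6·2 = 170 ≡ 5.
  S_1 = Σ v_i α_i r_i = 10·8·3 + 6·2·6 + 2·9·1 + 9·3·10 + 6·1·2 = 612 ≡ 7.
  α_i^2 mod 11 = [9, 4, 4, 9, 1].
  S_2 = Σ v_i α_i^2 r_i = 10·9·3 + 6·4·6 + 2·4·1 + 9·9·10 + 6·1·2 = 1244 ≡ 1.
  S = (5, 7, 1) ≠ 0, so r is not a codeword (an error is present).
Step 3: locate the error. For a single error e at position i, S_ℓ = v_i·e·α_i^ℓ, so α_err = S_1/S_0.
  S_0^{−1} = 5^{−1} = 9 (mod 11), so α_err = 7·9 = 63 ≡ 8 = α_1. Error position i = 1.
  Consistency check: S_2/S_1 = 1·8 = 8 ≡ 8 = α_err ✓ (single-error assumption holds).
Step 4: error magnitude e = S_0/v_1 = S_0·∏_{j≠1}(α_1 − α_j) = 5·10 = 50 ≡ 6 (mod 11).
Step 5: correct position 1: c_1 = r_1 − e = 3 − 6 ≡ 8 (mod 11). Hence c = [8, 6, 1, 10, 2].
  Check: interpolating c through the α_i gives m(x) = 9 + 4·x (degree < 2) with m(α_i) = c_i for every i, so c is indeed a codeword.


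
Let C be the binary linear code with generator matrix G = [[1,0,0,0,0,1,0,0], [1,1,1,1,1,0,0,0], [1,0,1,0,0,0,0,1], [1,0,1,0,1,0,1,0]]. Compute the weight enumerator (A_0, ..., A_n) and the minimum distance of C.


Weight distribution: A_0 = 1, A_2 = 1, A_3 = 4, A_4 = 3, A_5 = 4, A_6 = 3. Minimum distance d = 2.

Enumerate all 2^4 = 16 messages m ∈ F_2^4.
For each, compute codeword c = mG in F_2^8, then tally its weight.
  m = 0000 → c = 00000000, weight = 0.
  m = 1000 → c = 10000100, weight = 2.
  m = 0100 → c = 11111000, weight = 5.
  m = 1100 → c = 01111100, weight = 5.
  m = 0010 → c = 10100001, weight = 3.
  m = 1010 → c = 00100101, weight = 3.
  m = 0110 → c = 01011001, weight = 4.
  m = 1110 → c = 11011101, weight = 6.
  m = 0001 → c = 10101010, weight = 4.
  m = 1001 → c = 00101110, weight = 4.
  m = 0101 → c = 01010010, weight = 3.
  m = 1101 → c = 11010110, weight = 5.
  m = 0011 → c = 00001011, weight = 3.
  m = 1011 → c = 10001111, weight = 5.
  m = 0111 → c = 11110011, weight = 6.
  m = 1111 → c = 01110111, weight = 6.
Tally weights:
  weight 0: 1 codewords.
  weight 2: 1 codewords.
  weight 3: 4 codewords.
  weight 4: 3 codewords.
  weight 5: 4 codewords.
  weight 6: 3 codewords.
Minimum distance d = smallest w > 0 with A_w > 0 = 2.
Sanity: Σ A_w = 16 = 2^4 = 16 ✓.


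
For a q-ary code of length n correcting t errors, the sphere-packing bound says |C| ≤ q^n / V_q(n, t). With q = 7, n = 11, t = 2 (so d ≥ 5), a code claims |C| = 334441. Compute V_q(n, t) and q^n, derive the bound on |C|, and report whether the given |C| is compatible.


V_q(n, t) = 2047, q^n = 1977326743, Hamming bound = 965963, |C| = 334441 ≤ bound (satisfied).

Step 1: Compute V_q(n, t) = Σ_{j=0}^2 C(n, j) (q−1)^j.
  j = 0: C(11,0)·(6)^0 = 1·1 = 1.
  j = 1: C(11,1)·(6)^1 = 11·6 = 66.
  j = 2: C(11,2)·(6)^2 = 55·36 = 1980.
  V_q(n, t) = 1 + 66 + 1980 = 2047.
Step 2: q^n = 7^11 = 1977326743.
Step 3: Hamming bound ⌊q^n / V_q(n,t)⌋ = ⌊1977326743/2047⌋ = 965963.
Step 4: Compare |C| = 334441 to 965963: satisfied.
The claimed |C| lies below the Hamming bound.


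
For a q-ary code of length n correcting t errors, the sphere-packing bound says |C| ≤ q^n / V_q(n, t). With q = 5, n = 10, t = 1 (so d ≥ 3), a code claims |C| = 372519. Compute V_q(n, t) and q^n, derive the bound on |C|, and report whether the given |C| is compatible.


V_q(n, t) = 41, q^n = 9765625, Hamming bound = 238185, |C| = 372519 > bound (violated).

Step 1: Compute V_q(n, t) = Σ_{j=0}^1 C(n, j) (q−1)^j.
  j = 0: C(10,0)·(4)^0 = 1·1 = 1.
  j = 1: C(10,1)·(4)^1 = 10·4 = 40.
  V_q(n, t) = 1 + 40 = 41.
Step 2: q^n = 5^10 = 9765625.
Step 3: Hamming bound ⌊q^n / V_q(n,t)⌋ = ⌊9765625/41⌋ = 238185.
Step 4: Compare |C| = 372519 to 238185: violated.
The claimed |C| lies above the Hamming bound, so no 5-ary code of length 10 with d ≥ 3 can have 372519 codewords.
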